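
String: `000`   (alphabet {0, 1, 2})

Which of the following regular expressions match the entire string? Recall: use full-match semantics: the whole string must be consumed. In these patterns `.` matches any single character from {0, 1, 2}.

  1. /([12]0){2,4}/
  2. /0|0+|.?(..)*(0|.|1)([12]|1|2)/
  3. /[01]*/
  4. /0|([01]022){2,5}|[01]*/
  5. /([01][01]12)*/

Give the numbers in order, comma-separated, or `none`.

2, 3, 4

1 → no match
2 → match
3 → match
4 → match
5 → no match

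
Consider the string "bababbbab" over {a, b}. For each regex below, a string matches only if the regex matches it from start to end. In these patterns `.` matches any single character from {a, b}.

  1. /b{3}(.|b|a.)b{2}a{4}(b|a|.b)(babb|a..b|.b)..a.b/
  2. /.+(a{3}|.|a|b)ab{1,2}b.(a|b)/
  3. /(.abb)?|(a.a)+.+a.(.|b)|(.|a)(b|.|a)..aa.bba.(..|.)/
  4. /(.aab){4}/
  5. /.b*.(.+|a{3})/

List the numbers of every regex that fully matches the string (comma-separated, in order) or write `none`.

2, 5

1 → no match
2 → match
3 → no match
4 → no match — must end with "aab"
5 → match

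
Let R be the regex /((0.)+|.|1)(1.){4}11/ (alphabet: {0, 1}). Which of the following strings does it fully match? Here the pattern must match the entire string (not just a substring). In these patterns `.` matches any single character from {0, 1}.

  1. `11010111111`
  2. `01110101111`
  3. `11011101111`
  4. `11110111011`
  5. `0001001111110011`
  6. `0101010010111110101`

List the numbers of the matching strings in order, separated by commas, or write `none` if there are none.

1, 2, 3, 4

1 → match
2 → match
3 → match
4 → match
5 → no match
6 → no match — must end with `11`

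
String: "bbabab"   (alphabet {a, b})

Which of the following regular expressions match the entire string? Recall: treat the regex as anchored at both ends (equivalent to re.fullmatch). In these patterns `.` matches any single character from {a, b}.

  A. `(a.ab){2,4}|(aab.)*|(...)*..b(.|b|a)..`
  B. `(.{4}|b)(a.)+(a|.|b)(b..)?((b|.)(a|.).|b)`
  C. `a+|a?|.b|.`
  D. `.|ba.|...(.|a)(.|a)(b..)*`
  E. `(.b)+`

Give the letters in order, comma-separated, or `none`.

E

A → no match
B → no match
C → no match
D → no match
E → match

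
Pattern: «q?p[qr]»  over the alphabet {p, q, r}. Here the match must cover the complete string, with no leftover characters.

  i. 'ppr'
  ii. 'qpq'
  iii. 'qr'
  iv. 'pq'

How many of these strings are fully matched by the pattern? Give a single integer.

i → no match
ii → match
iii → no match
iv → match
Total matched: 2

2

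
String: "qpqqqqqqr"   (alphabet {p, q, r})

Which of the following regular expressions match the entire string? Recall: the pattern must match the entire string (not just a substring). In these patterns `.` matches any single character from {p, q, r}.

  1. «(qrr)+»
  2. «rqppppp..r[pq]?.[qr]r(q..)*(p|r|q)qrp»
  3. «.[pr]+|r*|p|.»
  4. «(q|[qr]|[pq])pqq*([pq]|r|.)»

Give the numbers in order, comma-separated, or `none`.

1 → no match — must start with "qrr"
2 → no match — must start with "rqppppp"
3 → no match
4 → match

4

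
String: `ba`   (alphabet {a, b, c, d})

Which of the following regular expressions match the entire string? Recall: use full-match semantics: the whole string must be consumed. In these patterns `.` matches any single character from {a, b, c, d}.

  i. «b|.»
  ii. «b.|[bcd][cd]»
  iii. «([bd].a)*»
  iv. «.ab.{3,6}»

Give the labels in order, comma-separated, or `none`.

ii

i → no match
ii → match
iii → no match
iv → no match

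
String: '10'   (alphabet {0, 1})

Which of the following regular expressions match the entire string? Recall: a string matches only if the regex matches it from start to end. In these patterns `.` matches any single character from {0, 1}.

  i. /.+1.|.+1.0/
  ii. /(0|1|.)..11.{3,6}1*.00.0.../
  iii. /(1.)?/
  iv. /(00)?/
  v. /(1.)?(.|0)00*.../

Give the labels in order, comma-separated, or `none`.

iii

i → no match
ii → no match
iii → match
iv → no match
v → no match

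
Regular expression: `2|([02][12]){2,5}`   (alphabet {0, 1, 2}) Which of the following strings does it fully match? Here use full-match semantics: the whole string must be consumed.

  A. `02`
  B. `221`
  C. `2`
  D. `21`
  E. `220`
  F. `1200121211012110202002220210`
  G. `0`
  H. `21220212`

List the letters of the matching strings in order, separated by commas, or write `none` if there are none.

C

A → no match
B → no match
C → match
D → no match
E → no match
F → no match
G → no match
H → no match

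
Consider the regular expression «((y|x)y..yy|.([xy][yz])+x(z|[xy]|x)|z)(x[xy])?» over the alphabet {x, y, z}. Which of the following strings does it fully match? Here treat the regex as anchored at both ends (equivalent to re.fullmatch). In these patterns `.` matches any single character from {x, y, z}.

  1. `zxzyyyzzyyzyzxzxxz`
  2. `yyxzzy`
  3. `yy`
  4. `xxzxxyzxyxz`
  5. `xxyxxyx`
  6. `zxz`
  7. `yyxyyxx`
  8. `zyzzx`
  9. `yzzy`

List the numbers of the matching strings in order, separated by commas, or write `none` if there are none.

1 → no match
2 → no match
3 → no match
4 → no match
5 → no match
6 → no match
7 → no match
8 → no match
9 → no match

none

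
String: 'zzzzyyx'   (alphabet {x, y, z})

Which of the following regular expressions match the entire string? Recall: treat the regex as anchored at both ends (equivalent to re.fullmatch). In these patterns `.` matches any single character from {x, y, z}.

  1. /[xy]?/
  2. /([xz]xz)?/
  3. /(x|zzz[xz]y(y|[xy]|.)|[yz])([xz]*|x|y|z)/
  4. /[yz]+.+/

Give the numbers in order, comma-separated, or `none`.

3, 4

1 → no match
2 → no match
3 → match
4 → match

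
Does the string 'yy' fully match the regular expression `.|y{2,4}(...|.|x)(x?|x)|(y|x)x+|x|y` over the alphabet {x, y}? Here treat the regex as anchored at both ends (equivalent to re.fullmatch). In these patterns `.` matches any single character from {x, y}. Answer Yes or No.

No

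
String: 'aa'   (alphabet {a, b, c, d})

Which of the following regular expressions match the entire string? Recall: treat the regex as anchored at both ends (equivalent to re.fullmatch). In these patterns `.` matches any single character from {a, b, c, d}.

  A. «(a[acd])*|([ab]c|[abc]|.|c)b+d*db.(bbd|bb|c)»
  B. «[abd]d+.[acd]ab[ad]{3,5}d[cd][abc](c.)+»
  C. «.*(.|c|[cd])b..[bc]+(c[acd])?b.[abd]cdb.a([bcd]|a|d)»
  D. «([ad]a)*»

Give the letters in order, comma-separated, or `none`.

A → match
B → no match
C → no match
D → match

A, D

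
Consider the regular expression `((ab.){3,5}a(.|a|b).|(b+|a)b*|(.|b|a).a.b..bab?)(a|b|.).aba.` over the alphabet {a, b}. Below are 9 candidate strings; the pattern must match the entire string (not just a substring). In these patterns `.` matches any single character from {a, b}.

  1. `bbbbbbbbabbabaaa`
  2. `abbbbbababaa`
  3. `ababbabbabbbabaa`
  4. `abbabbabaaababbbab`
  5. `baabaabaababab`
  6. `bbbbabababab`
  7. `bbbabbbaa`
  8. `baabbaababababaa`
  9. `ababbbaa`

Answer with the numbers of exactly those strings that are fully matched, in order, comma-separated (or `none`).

2, 3, 8

1 → no match
2 → match
3 → match
4 → no match
5 → no match
6 → no match
7 → no match
8 → match
9 → no match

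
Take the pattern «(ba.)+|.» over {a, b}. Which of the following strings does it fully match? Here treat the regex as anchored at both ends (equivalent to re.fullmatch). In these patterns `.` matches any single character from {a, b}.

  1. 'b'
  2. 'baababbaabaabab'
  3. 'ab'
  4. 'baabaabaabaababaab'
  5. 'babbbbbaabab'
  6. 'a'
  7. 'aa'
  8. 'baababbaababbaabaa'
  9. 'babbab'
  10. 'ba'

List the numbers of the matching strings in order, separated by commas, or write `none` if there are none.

1 → match
2 → match
3 → no match
4 → no match
5 → no match
6 → match
7 → no match
8 → match
9 → match
10 → no match

1, 2, 6, 8, 9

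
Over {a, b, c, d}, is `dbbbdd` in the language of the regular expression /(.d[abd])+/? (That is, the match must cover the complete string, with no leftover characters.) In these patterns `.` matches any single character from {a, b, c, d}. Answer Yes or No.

No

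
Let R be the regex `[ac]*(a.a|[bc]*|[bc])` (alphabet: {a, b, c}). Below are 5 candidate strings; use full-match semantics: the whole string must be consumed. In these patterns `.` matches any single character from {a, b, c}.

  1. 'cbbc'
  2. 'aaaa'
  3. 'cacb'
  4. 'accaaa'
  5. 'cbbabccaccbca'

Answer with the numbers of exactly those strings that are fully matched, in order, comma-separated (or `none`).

1, 2, 3, 4

1. 'cbbc' → match
2. 'aaaa' → match
3. 'cacb' → match
4. 'accaaa' → match
5 → no match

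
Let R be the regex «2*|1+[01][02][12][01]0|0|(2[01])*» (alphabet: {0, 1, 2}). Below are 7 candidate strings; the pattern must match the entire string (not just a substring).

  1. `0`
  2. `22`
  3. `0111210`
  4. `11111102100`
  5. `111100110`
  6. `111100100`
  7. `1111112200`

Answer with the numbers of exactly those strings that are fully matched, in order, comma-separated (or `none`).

1 → match
2 → match
3 → no match
4 → match
5 → match
6 → match
7 → match

1, 2, 4, 5, 6, 7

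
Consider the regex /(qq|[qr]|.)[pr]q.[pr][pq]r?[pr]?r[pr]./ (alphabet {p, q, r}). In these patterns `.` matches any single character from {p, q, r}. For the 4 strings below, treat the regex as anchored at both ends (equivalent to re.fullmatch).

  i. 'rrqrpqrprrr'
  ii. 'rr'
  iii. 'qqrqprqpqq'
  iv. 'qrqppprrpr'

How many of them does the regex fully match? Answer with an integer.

2

i. 'rrqrpqrprrr' → match
ii. 'rr' → no match
iii. 'qqrqprqpqq' → no match
iv. 'qrqppprrpr' → match
Total matched: 2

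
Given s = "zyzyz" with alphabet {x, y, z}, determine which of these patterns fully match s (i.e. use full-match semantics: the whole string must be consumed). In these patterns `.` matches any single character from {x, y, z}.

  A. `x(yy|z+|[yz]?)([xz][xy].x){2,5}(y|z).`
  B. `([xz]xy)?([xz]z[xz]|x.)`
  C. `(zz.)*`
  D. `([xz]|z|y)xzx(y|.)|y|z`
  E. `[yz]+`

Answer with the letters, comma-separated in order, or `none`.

A → no match — must start with "x"
B → no match
C → no match
D → no match
E → match

E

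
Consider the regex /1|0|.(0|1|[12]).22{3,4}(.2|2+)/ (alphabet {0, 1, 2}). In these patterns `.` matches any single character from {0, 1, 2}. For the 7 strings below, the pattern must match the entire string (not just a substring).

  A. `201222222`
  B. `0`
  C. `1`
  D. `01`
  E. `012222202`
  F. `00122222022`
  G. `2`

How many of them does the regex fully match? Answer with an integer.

A → match
B → match
C → match
D → no match
E → match
F → no match
G → no match
Total matched: 4

4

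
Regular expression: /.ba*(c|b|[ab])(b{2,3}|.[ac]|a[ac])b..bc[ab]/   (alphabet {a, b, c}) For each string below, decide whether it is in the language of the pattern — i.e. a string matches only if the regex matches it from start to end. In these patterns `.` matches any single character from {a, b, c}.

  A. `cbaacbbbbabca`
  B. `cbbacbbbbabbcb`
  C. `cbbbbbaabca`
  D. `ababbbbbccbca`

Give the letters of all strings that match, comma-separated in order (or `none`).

A, C, D

A → match
B → no match
C → match
D → match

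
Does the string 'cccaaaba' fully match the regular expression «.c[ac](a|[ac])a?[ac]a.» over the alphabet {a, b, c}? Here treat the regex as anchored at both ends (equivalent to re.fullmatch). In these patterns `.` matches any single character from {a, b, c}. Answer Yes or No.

No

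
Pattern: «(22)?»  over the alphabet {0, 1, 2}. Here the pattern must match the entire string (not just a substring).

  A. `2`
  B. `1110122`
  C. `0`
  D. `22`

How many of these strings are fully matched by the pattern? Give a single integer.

A. `2` → no match
B. `1110122` → no match
C. `0` → no match
D. `22` → match
Total matched: 1

1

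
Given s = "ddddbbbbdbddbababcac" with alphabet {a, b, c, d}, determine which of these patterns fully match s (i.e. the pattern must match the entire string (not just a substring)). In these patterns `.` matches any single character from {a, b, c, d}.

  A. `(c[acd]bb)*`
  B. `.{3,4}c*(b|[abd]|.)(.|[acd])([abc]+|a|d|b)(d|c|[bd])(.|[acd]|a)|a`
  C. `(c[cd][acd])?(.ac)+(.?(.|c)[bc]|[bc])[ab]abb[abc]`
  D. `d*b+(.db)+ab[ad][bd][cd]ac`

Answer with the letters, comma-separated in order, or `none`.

D

A → no match
B → no match
C → no match
D → match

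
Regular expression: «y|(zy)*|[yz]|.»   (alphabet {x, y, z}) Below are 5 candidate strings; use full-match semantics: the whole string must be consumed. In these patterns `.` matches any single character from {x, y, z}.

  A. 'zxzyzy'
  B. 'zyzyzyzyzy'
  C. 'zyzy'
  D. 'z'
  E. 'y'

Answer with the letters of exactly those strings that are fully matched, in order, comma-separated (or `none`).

B, C, D, E

A → no match
B → match
C → match
D → match
E → match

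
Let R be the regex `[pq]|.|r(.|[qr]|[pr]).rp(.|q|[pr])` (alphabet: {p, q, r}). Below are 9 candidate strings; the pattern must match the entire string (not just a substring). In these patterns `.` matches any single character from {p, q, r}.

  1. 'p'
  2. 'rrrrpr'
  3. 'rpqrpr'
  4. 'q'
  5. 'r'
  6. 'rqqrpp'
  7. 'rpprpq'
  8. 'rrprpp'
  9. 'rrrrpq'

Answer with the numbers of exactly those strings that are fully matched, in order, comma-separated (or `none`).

1, 2, 3, 4, 5, 6, 7, 8, 9

1. 'p' → match
2. 'rrrrpr' → match
3. 'rpqrpr' → match
4. 'q' → match
5. 'r' → match
6. 'rqqrpp' → match
7. 'rpprpq' → match
8. 'rrprpp' → match
9. 'rrrrpq' → match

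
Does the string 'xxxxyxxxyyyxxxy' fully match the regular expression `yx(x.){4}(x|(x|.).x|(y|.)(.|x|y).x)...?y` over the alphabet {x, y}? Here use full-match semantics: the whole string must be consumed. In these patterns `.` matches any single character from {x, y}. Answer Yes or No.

No

Every match must start with 'yxx', but 'xxxxyxxxyyyxxxy' does not.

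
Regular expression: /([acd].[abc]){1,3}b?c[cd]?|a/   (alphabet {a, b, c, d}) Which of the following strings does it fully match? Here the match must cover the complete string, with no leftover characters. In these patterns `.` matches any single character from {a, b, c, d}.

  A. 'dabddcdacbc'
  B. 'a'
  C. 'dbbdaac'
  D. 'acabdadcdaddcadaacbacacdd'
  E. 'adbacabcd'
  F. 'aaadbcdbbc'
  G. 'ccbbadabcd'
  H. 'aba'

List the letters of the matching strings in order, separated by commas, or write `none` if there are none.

A → match
B → match
C → match
D → no match
E → match
F → match
G → no match
H → no match

A, B, C, E, F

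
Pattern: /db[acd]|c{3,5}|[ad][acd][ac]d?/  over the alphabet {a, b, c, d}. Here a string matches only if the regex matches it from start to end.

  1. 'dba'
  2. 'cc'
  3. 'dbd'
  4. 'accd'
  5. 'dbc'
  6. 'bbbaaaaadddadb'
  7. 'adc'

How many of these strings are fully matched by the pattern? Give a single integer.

1. 'dba' → match
2. 'cc' → no match
3. 'dbd' → match
4. 'accd' → match
5. 'dbc' → match
6 → no match
7. 'adc' → match
Total matched: 5

5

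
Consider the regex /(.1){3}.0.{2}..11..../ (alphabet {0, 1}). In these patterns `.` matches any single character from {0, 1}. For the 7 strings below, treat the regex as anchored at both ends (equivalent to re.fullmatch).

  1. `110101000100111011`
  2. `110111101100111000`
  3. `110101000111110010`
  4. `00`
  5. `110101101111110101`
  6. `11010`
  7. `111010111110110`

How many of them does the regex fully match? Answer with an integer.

1 → match
2 → match
3 → match
4 → no match
5 → match
6 → no match
7 → no match
Total matched: 4

4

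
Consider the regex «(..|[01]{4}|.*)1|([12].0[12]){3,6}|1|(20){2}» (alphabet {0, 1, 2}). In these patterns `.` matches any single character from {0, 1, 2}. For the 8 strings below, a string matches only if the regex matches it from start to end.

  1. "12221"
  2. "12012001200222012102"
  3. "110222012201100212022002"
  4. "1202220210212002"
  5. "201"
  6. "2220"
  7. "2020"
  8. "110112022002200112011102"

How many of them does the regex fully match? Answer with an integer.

6

1. "12221" → match
2 → match
3 → match
4 → no match
5. "201" → match
6. "2220" → no match
7. "2020" → match
8 → match
Total matched: 6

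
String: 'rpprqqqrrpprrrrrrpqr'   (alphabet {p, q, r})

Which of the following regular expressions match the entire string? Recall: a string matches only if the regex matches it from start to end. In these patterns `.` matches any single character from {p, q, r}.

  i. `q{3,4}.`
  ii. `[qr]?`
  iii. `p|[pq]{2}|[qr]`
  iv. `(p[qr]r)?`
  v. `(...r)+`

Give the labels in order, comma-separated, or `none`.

i → no match — must start with 'q'
ii → no match
iii → no match
iv → no match
v → match

v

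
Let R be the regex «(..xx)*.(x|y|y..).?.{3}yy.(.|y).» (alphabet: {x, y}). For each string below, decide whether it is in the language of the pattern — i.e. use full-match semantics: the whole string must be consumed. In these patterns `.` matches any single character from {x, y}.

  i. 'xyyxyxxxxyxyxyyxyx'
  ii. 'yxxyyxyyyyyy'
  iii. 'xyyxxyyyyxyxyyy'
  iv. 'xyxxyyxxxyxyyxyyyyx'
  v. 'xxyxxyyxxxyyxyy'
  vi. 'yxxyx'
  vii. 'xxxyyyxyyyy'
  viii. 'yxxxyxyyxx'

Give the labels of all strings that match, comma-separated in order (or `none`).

i → no match
ii. 'yxxyyxyyyyyy' → no match
iii → no match
iv → match
v → no match
vi. 'yxxyx' → no match
vii. 'xxxyyyxyyyy' → no match
viii. 'yxxxyxyyxx' → no match

iv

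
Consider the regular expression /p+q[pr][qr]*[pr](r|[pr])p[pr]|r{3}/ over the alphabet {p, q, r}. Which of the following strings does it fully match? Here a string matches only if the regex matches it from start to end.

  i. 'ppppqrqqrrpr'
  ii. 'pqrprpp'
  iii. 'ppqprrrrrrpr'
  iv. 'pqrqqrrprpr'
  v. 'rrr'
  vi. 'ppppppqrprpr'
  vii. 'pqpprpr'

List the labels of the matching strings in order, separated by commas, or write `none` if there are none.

i → match
ii → match
iii → match
iv → match
v → match
vi → match
vii → match

i, ii, iii, iv, v, vi, vii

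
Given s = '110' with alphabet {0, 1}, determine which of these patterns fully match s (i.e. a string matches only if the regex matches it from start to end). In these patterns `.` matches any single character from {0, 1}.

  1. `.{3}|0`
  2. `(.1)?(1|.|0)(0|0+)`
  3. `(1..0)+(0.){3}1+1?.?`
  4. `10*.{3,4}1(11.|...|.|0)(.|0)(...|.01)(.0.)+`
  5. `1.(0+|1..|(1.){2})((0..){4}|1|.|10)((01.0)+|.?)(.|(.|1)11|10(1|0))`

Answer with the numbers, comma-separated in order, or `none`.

1 → match
2 → no match
3 → no match
4 → no match
5 → no match

1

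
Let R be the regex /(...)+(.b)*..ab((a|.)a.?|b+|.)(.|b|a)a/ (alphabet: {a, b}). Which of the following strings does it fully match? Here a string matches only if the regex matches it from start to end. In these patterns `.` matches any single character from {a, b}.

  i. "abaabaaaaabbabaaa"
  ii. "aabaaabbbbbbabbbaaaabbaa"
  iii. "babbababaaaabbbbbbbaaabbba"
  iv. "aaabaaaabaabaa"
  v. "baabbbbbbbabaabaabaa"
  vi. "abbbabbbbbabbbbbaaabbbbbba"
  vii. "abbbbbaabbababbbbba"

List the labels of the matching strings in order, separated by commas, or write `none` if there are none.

i → no match
ii → no match
iii → match
iv → no match
v → no match
vi → match
vii → no match

iii, vi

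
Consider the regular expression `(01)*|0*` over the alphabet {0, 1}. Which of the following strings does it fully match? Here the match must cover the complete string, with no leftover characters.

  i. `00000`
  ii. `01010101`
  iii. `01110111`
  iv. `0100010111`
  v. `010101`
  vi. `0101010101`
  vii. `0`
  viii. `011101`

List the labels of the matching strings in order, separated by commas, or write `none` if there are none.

i, ii, v, vi, vii

i → match
ii → match
iii → no match
iv → no match
v → match
vi → match
vii → match
viii → no match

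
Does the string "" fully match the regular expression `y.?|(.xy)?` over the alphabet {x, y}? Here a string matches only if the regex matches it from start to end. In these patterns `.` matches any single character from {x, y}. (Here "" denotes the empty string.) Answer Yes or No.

Yes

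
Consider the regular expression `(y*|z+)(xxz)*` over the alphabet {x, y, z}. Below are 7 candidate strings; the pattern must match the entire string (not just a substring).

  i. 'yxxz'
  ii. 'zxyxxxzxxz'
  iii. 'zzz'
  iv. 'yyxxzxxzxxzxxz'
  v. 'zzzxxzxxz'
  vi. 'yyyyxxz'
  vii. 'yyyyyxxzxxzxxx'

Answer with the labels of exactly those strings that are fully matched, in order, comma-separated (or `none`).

i → match
ii → no match
iii → match
iv → match
v → match
vi → match
vii → no match

i, iii, iv, v, vi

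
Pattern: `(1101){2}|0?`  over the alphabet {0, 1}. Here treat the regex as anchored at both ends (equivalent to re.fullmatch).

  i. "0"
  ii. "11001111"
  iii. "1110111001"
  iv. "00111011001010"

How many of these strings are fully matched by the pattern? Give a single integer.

1

i. "0" → match
ii. "11001111" → no match
iii. "1110111001" → no match
iv → no match
Total matched: 1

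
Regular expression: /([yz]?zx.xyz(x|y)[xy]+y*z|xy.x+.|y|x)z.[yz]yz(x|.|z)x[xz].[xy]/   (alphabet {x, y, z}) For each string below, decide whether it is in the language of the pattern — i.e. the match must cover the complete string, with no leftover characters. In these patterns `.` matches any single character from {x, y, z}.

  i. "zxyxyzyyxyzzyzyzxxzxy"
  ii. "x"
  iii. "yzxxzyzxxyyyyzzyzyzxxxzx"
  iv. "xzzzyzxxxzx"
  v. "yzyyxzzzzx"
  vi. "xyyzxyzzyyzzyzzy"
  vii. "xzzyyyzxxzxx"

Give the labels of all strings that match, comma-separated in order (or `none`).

i, iv

i → match
ii. "x" → no match
iii → no match
iv. "xzzzyzxxxzx" → match
v. "yzyyxzzzzx" → no match
vi → no match
vii. "xzzyyyzxxzxx" → no match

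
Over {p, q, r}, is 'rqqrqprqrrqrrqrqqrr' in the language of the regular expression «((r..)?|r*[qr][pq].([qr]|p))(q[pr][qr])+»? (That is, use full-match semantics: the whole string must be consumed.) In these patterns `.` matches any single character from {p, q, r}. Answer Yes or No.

Yes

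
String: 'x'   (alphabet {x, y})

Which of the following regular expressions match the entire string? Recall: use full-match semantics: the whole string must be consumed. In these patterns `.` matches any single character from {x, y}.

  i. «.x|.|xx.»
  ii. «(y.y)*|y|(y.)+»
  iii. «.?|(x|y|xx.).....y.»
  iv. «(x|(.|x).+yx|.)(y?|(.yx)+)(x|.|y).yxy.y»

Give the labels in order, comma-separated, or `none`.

i, iii

i → match
ii → no match
iii → match
iv → no match — must end with 'y'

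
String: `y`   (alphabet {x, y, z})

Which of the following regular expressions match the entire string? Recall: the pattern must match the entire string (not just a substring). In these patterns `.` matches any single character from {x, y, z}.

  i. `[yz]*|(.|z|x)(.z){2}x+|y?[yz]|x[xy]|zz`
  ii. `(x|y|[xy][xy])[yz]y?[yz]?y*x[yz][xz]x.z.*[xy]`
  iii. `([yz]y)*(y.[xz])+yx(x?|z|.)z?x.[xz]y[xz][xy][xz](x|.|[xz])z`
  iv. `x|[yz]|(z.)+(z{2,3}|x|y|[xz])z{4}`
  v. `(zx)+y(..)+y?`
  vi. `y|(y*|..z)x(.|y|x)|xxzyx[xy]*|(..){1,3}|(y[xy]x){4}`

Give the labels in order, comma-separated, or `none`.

i → match
ii → no match
iii → no match — must end with `z`
iv → match
v → no match — must start with `zx`
vi → match

i, iv, vi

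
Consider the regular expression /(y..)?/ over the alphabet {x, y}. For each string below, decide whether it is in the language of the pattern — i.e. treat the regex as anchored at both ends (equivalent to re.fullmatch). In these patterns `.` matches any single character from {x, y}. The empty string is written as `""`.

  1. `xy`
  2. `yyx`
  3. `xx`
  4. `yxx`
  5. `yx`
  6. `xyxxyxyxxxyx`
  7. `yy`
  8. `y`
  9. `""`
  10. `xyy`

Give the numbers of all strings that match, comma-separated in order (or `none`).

2, 4, 9

1 → no match
2 → match
3 → no match
4 → match
5 → no match
6 → no match
7 → no match
8 → no match
9 → match
10 → no match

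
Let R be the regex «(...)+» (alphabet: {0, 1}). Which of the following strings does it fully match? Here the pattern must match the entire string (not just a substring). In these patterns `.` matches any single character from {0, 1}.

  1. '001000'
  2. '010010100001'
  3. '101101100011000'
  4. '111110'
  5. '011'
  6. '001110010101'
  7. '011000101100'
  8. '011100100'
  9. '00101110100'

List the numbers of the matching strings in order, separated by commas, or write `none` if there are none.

1, 2, 3, 4, 5, 6, 7, 8

1 → match
2 → match
3 → match
4 → match
5 → match
6 → match
7 → match
8 → match
9 → no match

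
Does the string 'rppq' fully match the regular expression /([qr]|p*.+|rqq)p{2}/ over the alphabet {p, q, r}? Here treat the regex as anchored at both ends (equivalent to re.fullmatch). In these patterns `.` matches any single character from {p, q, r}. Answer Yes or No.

No

Every match must end with 'p', but 'rppq' does not.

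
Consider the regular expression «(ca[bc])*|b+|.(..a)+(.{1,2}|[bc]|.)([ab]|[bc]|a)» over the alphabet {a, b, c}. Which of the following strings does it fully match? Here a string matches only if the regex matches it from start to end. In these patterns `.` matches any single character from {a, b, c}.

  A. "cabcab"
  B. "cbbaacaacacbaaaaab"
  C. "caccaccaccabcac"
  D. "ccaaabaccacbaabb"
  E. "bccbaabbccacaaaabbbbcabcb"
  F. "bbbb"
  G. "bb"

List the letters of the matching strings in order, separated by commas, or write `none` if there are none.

A. "cabcab" → match
B → match
C → match
D → match
E → no match
F. "bbbb" → match
G. "bb" → match

A, B, C, D, F, G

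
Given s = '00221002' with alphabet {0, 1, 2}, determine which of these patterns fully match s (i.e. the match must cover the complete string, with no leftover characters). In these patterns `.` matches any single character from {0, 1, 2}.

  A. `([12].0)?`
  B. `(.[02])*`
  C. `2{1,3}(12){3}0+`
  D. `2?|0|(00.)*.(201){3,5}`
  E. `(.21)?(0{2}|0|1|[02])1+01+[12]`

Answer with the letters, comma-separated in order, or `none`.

A → no match
B → match
C → no match — must start with '2'
D → no match
E → no match

B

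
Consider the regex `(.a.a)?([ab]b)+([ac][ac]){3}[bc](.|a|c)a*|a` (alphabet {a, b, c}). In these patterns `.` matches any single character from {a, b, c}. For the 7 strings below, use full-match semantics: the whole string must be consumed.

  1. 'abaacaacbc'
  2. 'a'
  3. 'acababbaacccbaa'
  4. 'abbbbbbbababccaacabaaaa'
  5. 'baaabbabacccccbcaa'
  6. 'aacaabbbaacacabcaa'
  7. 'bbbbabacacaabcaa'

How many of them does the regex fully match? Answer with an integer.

6

1 → match
2 → match
3 → no match
4 → match
5 → match
6 → match
7 → match
Total matched: 6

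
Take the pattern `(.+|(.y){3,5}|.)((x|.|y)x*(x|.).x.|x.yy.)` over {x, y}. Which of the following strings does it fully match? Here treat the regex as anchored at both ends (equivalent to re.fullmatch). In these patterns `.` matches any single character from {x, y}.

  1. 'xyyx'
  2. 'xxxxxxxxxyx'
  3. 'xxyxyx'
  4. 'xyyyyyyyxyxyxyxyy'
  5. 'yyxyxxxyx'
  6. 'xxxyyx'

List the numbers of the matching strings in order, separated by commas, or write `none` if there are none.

6

1 → no match
2 → no match
3 → no match
4 → no match
5 → no match
6 → match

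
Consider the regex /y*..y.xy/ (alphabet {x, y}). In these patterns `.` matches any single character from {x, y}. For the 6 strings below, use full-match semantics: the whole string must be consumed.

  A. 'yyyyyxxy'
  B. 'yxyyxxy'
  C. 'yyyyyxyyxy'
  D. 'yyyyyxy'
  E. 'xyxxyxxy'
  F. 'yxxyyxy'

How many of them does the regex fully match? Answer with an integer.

5

A. 'yyyyyxxy' → match
B. 'yxyyxxy' → match
C. 'yyyyyxyyxy' → match
D. 'yyyyyxy' → match
E. 'xyxxyxxy' → no match
F. 'yxxyyxy' → match
Total matched: 5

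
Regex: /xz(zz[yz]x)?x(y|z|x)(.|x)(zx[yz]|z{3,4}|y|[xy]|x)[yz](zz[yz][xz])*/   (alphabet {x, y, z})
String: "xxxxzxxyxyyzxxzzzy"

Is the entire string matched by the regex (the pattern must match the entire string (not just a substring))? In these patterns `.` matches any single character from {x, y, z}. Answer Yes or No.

No

Every match must start with "xz", but "xxxxzxxyxyyzxxzzzy" does not.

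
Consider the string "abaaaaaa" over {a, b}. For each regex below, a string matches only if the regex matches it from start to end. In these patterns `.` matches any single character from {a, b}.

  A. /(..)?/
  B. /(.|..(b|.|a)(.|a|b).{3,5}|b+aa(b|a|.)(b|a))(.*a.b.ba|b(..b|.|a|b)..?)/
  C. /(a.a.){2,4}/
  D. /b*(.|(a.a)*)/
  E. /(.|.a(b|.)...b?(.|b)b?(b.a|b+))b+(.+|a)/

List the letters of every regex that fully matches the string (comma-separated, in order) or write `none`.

A → no match
B → no match
C → match
D → no match
E → match

C, E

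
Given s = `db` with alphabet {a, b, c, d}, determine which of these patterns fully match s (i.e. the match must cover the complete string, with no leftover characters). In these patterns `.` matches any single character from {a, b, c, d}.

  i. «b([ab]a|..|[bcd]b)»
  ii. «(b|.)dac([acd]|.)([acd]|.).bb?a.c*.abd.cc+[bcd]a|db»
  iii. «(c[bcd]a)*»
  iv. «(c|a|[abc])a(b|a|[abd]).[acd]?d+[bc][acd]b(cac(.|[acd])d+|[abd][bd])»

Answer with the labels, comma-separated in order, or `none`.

ii

i → no match — must start with `b`
ii → match
iii → no match
iv → no match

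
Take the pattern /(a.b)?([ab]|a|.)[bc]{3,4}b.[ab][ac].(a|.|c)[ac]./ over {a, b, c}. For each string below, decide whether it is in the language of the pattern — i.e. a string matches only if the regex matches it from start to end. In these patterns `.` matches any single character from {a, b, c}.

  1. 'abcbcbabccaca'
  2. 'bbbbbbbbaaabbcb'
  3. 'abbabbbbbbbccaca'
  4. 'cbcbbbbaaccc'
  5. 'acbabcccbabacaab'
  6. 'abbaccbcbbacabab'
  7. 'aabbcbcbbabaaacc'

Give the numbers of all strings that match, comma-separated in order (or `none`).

1 → match
2 → no match
3 → match
4 → match
5 → match
6 → match
7 → match

1, 3, 4, 5, 6, 7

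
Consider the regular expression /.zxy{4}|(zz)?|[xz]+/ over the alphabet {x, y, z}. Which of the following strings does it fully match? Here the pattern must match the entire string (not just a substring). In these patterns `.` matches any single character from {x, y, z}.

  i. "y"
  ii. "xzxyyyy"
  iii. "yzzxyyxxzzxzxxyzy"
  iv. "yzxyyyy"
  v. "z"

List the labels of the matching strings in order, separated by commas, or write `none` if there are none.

i → no match
ii → match
iii → no match
iv → match
v → match

ii, iv, v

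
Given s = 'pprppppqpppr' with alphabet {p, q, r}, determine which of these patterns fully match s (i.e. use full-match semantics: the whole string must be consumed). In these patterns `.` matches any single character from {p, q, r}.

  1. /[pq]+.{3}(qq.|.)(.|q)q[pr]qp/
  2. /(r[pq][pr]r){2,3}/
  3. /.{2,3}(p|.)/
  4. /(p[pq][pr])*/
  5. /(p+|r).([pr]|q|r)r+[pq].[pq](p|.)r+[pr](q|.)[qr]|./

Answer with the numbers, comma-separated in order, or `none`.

4

1 → no match — must end with 'qp'
2 → no match — must start with 'r'
3 → no match
4 → match
5 → no match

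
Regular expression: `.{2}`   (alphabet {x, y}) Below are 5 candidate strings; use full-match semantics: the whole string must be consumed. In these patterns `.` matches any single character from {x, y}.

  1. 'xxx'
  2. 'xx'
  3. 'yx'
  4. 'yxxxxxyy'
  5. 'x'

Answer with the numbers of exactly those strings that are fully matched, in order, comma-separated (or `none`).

1. 'xxx' → no match
2. 'xx' → match
3. 'yx' → match
4. 'yxxxxxyy' → no match
5. 'x' → no match

2, 3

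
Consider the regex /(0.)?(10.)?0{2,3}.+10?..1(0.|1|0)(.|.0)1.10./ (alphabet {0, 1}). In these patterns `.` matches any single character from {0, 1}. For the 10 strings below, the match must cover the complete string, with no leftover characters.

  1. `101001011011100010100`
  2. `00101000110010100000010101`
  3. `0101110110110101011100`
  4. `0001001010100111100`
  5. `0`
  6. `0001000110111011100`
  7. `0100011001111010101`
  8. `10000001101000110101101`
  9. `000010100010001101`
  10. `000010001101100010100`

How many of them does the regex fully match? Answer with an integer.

1 → match
2 → no match
3 → no match
4 → match
5 → no match
6 → match
7 → match
8 → no match
9 → no match
10 → match
Total matched: 5

5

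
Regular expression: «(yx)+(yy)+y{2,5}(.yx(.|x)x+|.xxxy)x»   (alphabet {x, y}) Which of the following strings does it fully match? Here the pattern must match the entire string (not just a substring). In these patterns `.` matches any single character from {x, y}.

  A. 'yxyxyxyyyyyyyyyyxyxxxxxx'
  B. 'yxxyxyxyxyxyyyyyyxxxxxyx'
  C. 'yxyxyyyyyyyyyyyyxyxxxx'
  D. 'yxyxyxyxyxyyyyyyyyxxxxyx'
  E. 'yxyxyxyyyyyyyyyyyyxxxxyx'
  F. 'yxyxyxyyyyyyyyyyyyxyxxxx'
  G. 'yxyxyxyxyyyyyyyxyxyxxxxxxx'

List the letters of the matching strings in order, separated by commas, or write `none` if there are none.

A → match
B → no match
C → match
D → match
E → match
F → match
G → match

A, C, D, E, F, G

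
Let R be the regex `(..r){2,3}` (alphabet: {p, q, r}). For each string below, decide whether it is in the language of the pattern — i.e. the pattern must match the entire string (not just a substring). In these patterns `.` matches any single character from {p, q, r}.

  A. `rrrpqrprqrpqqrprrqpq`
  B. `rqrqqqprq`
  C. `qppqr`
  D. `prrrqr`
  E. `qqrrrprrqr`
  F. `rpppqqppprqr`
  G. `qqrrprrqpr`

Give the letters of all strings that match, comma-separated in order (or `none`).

A → no match — must end with `r`
B → no match — must end with `r`
C → no match
D → match
E → no match
F → no match
G → no match

D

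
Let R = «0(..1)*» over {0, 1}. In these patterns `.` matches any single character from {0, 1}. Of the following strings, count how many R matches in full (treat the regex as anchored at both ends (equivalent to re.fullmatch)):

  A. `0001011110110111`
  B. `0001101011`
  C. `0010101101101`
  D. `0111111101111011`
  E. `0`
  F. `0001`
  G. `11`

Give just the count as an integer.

A → no match
B → match
C → no match
D → match
E → match
F → match
G → no match — must start with `0`
Total matched: 4

4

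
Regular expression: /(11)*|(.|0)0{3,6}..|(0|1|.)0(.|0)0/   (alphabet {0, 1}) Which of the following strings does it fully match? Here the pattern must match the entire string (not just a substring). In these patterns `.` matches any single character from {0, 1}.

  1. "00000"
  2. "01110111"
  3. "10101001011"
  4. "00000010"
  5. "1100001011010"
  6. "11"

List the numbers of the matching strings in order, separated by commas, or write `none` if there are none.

1 → no match
2 → no match
3 → no match
4 → match
5 → no match
6 → match

4, 6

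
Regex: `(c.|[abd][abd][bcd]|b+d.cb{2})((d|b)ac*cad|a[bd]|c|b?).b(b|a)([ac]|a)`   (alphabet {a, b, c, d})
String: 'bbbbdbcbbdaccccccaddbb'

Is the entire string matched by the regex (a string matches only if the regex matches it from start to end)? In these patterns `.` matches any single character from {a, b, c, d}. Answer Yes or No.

No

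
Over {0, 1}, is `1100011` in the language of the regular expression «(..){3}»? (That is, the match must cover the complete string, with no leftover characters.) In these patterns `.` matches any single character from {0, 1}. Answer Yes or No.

No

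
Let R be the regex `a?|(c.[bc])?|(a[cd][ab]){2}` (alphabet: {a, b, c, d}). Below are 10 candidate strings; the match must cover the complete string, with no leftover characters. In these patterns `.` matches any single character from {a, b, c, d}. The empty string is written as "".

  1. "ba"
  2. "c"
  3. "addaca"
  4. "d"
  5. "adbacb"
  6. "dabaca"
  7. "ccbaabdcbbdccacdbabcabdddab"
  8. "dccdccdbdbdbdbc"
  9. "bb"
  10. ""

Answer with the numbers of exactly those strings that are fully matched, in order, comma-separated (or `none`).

1 → no match
2 → no match
3 → no match
4 → no match
5 → match
6 → no match
7 → no match
8 → no match
9 → no match
10 → match

5, 10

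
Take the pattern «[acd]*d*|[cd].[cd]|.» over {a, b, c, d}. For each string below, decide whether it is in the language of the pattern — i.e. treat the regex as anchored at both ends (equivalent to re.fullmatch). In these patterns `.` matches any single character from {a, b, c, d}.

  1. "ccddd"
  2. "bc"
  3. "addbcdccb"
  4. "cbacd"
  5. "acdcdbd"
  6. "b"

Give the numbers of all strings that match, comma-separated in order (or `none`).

1, 6

1. "ccddd" → match
2. "bc" → no match
3. "addbcdccb" → no match
4. "cbacd" → no match
5. "acdcdbd" → no match
6. "b" → match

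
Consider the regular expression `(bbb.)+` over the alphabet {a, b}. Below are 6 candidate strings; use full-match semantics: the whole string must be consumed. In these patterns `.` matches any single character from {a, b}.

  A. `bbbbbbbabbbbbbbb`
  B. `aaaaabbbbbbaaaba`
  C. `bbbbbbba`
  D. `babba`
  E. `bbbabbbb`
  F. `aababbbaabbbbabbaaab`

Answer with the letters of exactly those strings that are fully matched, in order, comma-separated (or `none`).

A, C, E

A → match
B → no match — must start with `bbb`
C → match
D → no match — must start with `bbb`
E → match
F → no match — must start with `bbb`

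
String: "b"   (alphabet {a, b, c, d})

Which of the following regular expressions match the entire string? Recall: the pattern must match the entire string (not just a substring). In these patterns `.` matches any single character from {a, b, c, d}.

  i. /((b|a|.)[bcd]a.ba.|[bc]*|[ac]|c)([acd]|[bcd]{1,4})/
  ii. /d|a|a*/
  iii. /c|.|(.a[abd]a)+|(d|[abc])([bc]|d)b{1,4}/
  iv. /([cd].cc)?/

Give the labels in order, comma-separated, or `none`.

i → match
ii → no match
iii → match
iv → no match

i, iii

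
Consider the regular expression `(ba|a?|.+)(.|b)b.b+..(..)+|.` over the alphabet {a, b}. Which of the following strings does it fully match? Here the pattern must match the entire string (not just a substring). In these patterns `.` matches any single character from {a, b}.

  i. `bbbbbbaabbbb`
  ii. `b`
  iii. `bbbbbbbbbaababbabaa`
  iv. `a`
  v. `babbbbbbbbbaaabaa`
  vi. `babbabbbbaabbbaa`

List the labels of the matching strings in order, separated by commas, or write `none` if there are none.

i → match
ii → match
iii → match
iv → match
v → match
vi → match

i, ii, iii, iv, v, vi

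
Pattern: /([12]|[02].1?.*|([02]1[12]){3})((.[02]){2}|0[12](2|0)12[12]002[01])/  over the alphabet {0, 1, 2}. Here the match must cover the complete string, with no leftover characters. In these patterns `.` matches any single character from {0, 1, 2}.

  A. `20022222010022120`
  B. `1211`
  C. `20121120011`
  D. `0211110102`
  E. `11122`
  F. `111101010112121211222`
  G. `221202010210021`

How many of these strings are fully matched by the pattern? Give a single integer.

A → no match
B → no match
C → no match
D → no match
E → no match
F → no match
G → no match
Total matched: 0

0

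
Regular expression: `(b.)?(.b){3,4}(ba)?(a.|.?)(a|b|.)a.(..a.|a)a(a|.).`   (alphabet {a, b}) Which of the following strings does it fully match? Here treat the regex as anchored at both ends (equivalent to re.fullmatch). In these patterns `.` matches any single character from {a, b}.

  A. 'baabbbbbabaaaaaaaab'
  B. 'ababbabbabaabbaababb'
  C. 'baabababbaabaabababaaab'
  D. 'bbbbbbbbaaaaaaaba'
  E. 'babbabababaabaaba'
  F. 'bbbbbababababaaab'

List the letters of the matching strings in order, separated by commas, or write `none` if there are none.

A, D, E

A → match
B → no match
C → no match
D → match
E → match
F → no match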